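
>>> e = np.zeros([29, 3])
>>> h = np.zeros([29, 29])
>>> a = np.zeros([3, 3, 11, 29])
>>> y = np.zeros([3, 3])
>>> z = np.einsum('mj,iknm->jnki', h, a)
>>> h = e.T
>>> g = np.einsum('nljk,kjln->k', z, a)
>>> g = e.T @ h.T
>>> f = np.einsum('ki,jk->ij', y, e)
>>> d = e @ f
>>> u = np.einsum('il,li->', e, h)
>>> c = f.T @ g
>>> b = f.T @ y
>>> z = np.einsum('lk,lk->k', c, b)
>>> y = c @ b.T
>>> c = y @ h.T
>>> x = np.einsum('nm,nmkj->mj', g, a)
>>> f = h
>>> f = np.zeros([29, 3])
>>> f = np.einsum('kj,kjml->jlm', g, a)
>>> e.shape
(29, 3)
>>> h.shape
(3, 29)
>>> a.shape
(3, 3, 11, 29)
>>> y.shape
(29, 29)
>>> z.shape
(3,)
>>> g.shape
(3, 3)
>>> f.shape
(3, 29, 11)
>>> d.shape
(29, 29)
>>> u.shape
()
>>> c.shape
(29, 3)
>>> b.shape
(29, 3)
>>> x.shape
(3, 29)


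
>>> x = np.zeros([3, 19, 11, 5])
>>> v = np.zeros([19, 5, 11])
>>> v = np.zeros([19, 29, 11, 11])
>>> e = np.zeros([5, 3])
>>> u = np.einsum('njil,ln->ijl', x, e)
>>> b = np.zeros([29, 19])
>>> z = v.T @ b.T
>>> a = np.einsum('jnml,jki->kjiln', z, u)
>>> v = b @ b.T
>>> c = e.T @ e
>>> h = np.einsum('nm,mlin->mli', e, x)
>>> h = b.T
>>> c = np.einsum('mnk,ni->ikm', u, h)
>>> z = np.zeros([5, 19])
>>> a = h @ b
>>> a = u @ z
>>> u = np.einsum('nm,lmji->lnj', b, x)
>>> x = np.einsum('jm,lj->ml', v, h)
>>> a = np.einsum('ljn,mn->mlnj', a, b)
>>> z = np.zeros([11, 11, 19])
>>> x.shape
(29, 19)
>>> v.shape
(29, 29)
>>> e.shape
(5, 3)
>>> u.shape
(3, 29, 11)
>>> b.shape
(29, 19)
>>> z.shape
(11, 11, 19)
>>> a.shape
(29, 11, 19, 19)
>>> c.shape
(29, 5, 11)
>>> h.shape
(19, 29)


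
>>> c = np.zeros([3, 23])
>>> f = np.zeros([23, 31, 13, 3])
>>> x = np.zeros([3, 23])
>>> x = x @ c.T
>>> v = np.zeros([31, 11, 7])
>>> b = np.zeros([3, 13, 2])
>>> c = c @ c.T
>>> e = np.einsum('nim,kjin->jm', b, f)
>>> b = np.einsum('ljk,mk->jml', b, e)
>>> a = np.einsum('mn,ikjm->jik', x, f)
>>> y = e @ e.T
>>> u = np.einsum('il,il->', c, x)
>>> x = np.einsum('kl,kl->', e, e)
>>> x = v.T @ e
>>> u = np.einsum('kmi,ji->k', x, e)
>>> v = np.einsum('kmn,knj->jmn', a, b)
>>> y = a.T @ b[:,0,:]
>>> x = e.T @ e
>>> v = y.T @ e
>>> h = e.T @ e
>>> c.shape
(3, 3)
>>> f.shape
(23, 31, 13, 3)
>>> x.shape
(2, 2)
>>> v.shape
(3, 23, 2)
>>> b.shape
(13, 31, 3)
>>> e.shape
(31, 2)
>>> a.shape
(13, 23, 31)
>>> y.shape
(31, 23, 3)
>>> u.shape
(7,)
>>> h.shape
(2, 2)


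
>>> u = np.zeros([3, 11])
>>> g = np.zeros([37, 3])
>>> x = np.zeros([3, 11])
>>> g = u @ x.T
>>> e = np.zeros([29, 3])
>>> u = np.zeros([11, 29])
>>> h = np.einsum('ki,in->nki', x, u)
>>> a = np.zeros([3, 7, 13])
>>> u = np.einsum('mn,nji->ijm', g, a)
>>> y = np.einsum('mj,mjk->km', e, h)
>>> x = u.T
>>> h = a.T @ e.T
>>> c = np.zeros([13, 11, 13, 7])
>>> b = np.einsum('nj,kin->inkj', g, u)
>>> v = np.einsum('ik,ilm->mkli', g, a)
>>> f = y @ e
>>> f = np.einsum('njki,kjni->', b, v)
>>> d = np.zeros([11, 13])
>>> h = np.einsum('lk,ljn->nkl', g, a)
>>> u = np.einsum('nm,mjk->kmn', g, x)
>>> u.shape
(13, 3, 3)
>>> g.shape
(3, 3)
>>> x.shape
(3, 7, 13)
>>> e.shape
(29, 3)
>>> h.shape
(13, 3, 3)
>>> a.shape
(3, 7, 13)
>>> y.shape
(11, 29)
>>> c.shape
(13, 11, 13, 7)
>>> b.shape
(7, 3, 13, 3)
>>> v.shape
(13, 3, 7, 3)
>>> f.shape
()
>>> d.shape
(11, 13)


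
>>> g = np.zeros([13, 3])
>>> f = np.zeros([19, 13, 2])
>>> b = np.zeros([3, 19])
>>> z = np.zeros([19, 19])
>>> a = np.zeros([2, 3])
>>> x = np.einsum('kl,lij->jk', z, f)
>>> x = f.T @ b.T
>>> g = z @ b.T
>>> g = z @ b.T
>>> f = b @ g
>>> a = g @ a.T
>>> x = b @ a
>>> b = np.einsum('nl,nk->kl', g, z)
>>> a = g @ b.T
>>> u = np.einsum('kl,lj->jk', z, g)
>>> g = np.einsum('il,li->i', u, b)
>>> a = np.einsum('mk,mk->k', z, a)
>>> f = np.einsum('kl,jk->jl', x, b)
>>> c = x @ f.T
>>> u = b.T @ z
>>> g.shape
(3,)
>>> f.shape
(19, 2)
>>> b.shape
(19, 3)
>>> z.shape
(19, 19)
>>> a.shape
(19,)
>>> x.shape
(3, 2)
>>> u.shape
(3, 19)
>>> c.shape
(3, 19)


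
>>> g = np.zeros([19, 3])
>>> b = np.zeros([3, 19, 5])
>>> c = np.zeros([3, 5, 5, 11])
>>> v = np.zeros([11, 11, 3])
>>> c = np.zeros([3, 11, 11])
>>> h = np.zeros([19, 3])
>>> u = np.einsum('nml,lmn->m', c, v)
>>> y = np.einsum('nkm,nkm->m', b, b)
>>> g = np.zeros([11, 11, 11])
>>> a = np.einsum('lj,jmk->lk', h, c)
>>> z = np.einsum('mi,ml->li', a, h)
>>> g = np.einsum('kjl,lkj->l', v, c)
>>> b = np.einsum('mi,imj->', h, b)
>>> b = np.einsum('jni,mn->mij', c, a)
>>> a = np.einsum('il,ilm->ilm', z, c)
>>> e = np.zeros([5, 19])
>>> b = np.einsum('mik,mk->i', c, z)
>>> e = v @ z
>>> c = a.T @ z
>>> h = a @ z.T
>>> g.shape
(3,)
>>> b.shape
(11,)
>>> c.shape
(11, 11, 11)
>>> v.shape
(11, 11, 3)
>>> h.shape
(3, 11, 3)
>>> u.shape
(11,)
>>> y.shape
(5,)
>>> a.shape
(3, 11, 11)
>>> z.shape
(3, 11)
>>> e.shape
(11, 11, 11)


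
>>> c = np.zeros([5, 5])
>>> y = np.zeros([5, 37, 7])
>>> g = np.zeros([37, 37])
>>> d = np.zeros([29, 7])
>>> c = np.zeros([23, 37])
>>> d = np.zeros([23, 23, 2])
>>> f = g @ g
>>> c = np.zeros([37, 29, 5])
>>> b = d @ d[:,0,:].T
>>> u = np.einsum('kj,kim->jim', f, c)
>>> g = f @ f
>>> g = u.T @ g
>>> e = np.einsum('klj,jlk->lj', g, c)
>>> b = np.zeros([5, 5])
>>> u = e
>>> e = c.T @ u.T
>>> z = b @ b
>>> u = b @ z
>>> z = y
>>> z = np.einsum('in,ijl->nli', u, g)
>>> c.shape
(37, 29, 5)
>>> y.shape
(5, 37, 7)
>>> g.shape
(5, 29, 37)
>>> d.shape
(23, 23, 2)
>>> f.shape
(37, 37)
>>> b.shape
(5, 5)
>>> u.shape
(5, 5)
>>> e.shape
(5, 29, 29)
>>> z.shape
(5, 37, 5)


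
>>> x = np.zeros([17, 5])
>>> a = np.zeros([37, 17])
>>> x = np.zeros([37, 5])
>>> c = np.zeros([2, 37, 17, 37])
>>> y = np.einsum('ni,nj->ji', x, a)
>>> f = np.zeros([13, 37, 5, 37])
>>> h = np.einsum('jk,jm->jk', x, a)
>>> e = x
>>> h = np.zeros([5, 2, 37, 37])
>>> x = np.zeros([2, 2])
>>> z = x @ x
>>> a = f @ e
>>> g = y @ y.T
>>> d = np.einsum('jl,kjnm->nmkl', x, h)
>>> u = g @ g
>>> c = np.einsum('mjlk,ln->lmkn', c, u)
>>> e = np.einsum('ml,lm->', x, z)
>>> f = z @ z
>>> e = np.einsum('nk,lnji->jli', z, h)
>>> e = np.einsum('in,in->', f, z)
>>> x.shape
(2, 2)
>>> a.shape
(13, 37, 5, 5)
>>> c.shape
(17, 2, 37, 17)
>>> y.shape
(17, 5)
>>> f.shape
(2, 2)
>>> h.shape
(5, 2, 37, 37)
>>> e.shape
()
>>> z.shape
(2, 2)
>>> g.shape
(17, 17)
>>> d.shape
(37, 37, 5, 2)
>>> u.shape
(17, 17)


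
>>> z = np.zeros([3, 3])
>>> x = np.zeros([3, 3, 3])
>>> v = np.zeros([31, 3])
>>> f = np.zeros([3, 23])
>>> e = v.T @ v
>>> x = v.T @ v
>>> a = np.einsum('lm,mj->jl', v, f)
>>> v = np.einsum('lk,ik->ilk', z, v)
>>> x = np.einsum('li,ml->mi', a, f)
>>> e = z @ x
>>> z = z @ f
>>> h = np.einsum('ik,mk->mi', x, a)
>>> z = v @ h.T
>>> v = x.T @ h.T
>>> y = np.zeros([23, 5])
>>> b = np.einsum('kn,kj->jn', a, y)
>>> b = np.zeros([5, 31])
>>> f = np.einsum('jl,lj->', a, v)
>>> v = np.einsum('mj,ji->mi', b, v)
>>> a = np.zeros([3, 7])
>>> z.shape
(31, 3, 23)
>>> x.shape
(3, 31)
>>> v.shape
(5, 23)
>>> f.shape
()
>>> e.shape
(3, 31)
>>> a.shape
(3, 7)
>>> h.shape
(23, 3)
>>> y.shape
(23, 5)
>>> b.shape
(5, 31)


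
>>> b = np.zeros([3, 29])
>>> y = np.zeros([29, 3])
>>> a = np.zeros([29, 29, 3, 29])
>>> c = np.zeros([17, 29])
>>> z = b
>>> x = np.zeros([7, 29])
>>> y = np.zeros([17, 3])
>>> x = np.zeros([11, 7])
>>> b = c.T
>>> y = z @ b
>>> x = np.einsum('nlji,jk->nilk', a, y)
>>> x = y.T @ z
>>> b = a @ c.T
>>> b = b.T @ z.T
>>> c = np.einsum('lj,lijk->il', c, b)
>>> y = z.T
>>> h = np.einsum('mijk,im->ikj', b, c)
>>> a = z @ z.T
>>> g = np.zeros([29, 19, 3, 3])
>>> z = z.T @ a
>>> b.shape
(17, 3, 29, 3)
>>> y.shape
(29, 3)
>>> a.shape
(3, 3)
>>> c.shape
(3, 17)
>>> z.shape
(29, 3)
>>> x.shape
(17, 29)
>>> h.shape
(3, 3, 29)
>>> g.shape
(29, 19, 3, 3)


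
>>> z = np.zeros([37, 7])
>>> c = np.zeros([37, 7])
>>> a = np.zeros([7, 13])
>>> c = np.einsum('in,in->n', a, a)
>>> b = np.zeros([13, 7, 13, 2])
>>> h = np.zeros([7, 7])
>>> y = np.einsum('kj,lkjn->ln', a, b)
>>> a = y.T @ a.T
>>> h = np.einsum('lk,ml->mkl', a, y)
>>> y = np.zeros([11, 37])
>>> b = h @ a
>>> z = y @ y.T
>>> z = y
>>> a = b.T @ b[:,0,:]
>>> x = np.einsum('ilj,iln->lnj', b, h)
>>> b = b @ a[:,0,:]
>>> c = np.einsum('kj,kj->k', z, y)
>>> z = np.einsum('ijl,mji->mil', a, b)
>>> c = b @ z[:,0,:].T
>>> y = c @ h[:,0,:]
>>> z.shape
(13, 7, 7)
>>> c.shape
(13, 7, 13)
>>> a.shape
(7, 7, 7)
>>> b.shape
(13, 7, 7)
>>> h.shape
(13, 7, 2)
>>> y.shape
(13, 7, 2)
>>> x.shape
(7, 2, 7)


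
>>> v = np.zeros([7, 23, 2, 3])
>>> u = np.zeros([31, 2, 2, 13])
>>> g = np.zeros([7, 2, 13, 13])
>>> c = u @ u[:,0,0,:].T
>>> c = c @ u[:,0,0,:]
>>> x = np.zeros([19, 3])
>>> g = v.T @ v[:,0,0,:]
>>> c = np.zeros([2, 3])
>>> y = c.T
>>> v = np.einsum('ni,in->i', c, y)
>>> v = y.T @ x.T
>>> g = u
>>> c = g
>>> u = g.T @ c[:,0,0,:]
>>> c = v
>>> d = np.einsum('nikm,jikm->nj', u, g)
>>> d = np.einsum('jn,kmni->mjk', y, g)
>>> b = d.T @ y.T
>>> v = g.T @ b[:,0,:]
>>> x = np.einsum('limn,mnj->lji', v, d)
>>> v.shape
(13, 2, 2, 3)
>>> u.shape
(13, 2, 2, 13)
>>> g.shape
(31, 2, 2, 13)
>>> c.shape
(2, 19)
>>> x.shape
(13, 31, 2)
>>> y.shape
(3, 2)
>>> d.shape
(2, 3, 31)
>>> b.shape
(31, 3, 3)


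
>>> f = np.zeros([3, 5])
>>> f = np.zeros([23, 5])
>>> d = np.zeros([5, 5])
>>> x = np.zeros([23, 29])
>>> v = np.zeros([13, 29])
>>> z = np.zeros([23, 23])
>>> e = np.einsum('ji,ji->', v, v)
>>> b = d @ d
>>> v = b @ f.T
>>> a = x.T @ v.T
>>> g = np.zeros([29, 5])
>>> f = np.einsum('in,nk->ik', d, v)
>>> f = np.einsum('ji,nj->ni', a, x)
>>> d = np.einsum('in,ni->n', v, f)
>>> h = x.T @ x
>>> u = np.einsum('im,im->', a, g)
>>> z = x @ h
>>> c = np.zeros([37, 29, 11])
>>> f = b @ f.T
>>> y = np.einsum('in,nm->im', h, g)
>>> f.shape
(5, 23)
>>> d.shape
(23,)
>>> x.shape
(23, 29)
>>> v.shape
(5, 23)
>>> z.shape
(23, 29)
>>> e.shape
()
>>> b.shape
(5, 5)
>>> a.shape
(29, 5)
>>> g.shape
(29, 5)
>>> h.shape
(29, 29)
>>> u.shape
()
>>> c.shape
(37, 29, 11)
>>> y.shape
(29, 5)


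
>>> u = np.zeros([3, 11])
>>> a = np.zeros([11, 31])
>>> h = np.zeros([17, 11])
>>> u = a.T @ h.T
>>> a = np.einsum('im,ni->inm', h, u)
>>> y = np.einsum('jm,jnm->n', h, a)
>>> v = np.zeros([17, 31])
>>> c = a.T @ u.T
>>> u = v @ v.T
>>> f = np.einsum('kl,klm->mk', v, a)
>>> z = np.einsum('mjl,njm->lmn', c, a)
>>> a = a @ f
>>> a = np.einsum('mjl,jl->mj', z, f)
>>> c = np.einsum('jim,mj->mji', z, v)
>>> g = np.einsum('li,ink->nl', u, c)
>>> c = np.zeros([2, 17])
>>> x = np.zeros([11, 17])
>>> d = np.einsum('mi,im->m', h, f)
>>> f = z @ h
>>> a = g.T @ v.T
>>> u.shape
(17, 17)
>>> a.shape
(17, 17)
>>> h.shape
(17, 11)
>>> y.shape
(31,)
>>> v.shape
(17, 31)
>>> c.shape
(2, 17)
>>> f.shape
(31, 11, 11)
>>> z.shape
(31, 11, 17)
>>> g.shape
(31, 17)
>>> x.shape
(11, 17)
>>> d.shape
(17,)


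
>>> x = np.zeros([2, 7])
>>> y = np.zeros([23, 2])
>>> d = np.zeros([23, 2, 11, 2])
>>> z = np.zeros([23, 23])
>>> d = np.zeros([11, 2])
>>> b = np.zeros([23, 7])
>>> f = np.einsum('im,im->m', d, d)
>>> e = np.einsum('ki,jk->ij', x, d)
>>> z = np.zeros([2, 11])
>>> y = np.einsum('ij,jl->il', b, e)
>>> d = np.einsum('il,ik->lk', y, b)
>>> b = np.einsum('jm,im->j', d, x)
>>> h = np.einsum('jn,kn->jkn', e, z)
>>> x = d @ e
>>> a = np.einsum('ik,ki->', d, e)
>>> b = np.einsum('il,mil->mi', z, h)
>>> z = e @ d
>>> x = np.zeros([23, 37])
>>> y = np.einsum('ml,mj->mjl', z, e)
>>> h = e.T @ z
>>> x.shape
(23, 37)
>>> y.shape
(7, 11, 7)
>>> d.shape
(11, 7)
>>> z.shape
(7, 7)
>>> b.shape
(7, 2)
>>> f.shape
(2,)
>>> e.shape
(7, 11)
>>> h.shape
(11, 7)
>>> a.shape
()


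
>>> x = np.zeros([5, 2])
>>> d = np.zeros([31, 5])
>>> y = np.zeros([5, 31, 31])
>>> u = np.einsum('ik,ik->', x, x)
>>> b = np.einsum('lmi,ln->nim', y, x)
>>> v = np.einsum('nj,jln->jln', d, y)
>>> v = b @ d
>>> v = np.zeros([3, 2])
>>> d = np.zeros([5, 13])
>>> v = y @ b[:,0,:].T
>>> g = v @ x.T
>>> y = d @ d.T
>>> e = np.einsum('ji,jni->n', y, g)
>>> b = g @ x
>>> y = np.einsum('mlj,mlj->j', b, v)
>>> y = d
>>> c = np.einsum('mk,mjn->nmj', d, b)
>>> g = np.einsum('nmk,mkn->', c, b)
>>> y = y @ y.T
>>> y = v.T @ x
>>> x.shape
(5, 2)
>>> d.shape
(5, 13)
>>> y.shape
(2, 31, 2)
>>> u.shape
()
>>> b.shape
(5, 31, 2)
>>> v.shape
(5, 31, 2)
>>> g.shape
()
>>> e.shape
(31,)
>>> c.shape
(2, 5, 31)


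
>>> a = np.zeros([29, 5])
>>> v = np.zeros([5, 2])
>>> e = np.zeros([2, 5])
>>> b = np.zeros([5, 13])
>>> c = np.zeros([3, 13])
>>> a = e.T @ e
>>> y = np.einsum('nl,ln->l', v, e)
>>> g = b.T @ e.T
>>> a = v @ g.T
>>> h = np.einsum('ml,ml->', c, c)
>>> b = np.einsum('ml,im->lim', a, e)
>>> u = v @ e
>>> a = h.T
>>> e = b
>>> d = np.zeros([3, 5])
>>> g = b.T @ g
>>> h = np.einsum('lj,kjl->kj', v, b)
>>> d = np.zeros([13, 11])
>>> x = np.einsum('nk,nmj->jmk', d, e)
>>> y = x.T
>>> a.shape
()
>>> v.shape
(5, 2)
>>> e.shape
(13, 2, 5)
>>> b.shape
(13, 2, 5)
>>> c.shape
(3, 13)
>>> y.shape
(11, 2, 5)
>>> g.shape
(5, 2, 2)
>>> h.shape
(13, 2)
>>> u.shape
(5, 5)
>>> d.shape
(13, 11)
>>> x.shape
(5, 2, 11)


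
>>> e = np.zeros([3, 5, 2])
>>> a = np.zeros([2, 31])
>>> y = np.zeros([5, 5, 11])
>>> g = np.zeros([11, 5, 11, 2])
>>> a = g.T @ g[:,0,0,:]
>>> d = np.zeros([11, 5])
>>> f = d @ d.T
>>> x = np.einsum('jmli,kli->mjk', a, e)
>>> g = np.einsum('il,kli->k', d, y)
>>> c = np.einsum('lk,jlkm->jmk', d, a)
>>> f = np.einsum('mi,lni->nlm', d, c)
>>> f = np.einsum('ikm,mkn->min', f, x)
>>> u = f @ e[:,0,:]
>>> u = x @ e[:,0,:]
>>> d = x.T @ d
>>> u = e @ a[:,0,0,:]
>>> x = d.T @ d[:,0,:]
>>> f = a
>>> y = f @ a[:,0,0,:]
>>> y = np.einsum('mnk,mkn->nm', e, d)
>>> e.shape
(3, 5, 2)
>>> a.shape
(2, 11, 5, 2)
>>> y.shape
(5, 3)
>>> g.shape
(5,)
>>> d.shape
(3, 2, 5)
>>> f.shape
(2, 11, 5, 2)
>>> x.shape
(5, 2, 5)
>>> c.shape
(2, 2, 5)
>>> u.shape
(3, 5, 2)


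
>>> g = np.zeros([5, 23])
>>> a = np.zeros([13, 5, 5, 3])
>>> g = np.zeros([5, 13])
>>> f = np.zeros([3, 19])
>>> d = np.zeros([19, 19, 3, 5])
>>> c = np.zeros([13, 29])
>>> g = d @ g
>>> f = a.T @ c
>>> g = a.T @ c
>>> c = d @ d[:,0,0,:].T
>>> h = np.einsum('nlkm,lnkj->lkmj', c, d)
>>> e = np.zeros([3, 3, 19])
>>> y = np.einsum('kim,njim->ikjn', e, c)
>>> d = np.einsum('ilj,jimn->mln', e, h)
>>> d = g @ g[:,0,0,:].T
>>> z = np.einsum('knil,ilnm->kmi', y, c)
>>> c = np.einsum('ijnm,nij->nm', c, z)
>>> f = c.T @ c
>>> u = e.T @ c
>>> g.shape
(3, 5, 5, 29)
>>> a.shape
(13, 5, 5, 3)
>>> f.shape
(19, 19)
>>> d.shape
(3, 5, 5, 3)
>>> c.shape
(3, 19)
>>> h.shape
(19, 3, 19, 5)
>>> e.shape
(3, 3, 19)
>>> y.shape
(3, 3, 19, 19)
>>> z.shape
(3, 19, 19)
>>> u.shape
(19, 3, 19)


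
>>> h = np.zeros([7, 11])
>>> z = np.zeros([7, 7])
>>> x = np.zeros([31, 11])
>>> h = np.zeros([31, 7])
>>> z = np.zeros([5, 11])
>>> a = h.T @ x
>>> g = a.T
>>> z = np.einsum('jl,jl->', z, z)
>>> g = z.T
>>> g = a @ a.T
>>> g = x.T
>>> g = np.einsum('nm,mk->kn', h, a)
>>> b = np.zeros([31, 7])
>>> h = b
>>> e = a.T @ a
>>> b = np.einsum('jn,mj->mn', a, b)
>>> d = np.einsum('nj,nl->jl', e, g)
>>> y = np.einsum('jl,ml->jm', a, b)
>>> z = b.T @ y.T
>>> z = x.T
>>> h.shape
(31, 7)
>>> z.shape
(11, 31)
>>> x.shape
(31, 11)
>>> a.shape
(7, 11)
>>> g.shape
(11, 31)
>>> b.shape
(31, 11)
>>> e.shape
(11, 11)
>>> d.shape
(11, 31)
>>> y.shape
(7, 31)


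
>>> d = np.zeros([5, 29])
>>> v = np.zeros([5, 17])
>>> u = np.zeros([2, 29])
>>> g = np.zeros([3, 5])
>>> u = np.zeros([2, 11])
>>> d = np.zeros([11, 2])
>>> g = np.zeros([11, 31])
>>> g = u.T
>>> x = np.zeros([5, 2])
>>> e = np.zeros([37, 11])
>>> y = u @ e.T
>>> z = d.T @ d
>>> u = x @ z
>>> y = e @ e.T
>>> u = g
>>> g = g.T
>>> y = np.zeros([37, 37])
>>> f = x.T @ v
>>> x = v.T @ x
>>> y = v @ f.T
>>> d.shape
(11, 2)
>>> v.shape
(5, 17)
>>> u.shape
(11, 2)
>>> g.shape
(2, 11)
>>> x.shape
(17, 2)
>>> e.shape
(37, 11)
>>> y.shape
(5, 2)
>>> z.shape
(2, 2)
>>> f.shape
(2, 17)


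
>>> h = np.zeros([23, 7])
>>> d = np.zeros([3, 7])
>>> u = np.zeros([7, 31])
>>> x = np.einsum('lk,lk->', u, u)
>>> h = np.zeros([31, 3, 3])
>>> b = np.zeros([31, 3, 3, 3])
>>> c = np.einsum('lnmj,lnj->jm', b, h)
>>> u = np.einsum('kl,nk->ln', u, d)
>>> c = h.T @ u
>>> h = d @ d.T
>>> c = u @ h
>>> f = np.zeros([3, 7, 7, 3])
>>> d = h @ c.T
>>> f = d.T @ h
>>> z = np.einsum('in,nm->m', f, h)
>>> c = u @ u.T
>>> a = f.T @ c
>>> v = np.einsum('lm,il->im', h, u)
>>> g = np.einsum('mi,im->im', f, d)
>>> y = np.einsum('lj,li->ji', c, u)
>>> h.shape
(3, 3)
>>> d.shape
(3, 31)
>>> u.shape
(31, 3)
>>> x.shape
()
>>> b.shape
(31, 3, 3, 3)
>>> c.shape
(31, 31)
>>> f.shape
(31, 3)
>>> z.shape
(3,)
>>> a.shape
(3, 31)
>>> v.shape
(31, 3)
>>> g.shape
(3, 31)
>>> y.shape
(31, 3)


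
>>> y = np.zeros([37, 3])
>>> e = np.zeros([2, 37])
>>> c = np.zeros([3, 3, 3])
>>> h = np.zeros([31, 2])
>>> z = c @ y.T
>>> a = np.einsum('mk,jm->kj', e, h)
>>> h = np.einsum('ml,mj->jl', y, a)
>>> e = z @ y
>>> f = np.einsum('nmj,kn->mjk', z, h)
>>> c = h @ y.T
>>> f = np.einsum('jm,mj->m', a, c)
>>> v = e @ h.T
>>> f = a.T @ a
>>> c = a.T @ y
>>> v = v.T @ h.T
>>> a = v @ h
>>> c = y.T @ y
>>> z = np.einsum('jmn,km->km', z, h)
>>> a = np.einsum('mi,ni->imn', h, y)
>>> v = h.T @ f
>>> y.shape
(37, 3)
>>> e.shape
(3, 3, 3)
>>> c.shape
(3, 3)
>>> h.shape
(31, 3)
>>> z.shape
(31, 3)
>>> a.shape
(3, 31, 37)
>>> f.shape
(31, 31)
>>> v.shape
(3, 31)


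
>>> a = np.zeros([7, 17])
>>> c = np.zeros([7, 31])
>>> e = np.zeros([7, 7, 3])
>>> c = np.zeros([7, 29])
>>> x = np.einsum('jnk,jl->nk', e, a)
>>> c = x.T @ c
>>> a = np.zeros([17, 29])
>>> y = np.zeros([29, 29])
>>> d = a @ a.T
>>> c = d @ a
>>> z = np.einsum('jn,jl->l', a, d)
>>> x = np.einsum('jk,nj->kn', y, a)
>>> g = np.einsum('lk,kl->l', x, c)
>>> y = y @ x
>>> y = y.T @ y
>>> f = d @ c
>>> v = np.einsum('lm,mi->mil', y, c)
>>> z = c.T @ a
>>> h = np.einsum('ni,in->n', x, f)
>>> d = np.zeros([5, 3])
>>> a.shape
(17, 29)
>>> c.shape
(17, 29)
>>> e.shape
(7, 7, 3)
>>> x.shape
(29, 17)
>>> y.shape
(17, 17)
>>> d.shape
(5, 3)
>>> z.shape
(29, 29)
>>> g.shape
(29,)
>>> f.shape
(17, 29)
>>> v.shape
(17, 29, 17)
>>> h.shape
(29,)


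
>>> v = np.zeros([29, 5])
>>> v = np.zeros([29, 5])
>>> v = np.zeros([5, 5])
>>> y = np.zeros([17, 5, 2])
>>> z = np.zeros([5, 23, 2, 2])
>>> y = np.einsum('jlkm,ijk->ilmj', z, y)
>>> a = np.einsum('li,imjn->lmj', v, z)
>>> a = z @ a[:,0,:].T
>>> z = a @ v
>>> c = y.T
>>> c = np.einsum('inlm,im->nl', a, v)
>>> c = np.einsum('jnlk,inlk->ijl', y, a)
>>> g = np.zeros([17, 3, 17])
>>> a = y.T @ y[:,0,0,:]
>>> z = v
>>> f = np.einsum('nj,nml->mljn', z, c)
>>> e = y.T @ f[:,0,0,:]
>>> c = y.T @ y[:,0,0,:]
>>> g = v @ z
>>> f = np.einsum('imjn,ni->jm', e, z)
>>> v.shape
(5, 5)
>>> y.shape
(17, 23, 2, 5)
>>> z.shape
(5, 5)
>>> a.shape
(5, 2, 23, 5)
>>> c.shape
(5, 2, 23, 5)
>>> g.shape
(5, 5)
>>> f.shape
(23, 2)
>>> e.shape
(5, 2, 23, 5)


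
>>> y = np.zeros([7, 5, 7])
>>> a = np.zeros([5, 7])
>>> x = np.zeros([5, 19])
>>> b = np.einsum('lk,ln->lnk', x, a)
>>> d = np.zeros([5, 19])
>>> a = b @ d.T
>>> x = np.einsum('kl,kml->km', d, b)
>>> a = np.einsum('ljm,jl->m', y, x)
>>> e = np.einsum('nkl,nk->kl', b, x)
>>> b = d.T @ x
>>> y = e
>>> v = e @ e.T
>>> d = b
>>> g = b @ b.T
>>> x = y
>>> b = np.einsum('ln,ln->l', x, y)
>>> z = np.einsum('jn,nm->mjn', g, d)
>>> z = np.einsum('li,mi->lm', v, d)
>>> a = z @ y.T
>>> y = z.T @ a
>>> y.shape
(19, 7)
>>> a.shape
(7, 7)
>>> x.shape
(7, 19)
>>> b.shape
(7,)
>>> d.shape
(19, 7)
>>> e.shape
(7, 19)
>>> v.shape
(7, 7)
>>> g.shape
(19, 19)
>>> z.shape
(7, 19)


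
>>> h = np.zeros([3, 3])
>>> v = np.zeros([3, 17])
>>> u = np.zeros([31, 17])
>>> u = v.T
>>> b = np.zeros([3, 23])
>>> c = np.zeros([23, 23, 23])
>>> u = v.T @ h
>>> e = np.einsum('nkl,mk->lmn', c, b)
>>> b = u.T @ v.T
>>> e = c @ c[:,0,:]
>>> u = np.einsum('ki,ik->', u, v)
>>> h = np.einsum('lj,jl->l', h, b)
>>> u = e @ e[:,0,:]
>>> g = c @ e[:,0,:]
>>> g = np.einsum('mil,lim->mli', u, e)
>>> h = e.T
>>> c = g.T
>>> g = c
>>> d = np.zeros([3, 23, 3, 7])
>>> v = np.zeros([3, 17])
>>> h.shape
(23, 23, 23)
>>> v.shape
(3, 17)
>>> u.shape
(23, 23, 23)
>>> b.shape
(3, 3)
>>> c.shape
(23, 23, 23)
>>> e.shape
(23, 23, 23)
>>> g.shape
(23, 23, 23)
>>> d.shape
(3, 23, 3, 7)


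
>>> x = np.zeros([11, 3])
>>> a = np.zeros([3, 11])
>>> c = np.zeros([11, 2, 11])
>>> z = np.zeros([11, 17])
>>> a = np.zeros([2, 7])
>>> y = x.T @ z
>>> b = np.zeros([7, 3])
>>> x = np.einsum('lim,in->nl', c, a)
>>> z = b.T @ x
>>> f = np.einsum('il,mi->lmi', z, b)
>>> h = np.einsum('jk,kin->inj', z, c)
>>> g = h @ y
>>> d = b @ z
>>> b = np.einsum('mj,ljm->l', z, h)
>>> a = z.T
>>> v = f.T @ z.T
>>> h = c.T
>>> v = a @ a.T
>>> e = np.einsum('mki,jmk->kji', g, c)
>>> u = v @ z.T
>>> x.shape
(7, 11)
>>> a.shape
(11, 3)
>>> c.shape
(11, 2, 11)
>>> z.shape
(3, 11)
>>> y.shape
(3, 17)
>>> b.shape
(2,)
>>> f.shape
(11, 7, 3)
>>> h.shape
(11, 2, 11)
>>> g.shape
(2, 11, 17)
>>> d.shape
(7, 11)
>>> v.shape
(11, 11)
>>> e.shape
(11, 11, 17)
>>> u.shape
(11, 3)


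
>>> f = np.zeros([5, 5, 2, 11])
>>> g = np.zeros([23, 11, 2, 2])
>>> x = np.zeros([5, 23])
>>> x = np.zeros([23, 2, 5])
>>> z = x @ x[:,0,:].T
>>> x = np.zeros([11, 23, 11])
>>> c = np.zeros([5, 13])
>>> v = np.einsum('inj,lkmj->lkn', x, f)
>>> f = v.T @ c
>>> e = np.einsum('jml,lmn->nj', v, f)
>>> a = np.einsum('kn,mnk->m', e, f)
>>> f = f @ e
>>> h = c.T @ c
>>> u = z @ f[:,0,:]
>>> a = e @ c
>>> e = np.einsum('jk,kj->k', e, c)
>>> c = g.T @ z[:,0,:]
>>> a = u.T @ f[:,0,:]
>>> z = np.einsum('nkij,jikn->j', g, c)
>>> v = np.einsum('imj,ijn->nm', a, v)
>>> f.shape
(23, 5, 5)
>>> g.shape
(23, 11, 2, 2)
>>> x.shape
(11, 23, 11)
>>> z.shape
(2,)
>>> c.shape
(2, 2, 11, 23)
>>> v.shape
(23, 2)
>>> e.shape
(5,)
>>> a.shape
(5, 2, 5)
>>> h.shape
(13, 13)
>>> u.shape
(23, 2, 5)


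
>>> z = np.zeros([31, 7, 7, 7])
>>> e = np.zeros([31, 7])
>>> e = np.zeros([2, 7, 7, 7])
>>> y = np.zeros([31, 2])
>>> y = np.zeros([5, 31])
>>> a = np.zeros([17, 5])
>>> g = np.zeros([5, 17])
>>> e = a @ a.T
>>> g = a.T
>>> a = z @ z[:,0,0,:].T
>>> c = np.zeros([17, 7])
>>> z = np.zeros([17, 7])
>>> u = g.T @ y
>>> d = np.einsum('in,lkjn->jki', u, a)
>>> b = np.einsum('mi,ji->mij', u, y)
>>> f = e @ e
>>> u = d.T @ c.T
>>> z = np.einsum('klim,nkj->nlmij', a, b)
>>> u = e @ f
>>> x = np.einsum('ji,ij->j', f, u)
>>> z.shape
(17, 7, 31, 7, 5)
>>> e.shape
(17, 17)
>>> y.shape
(5, 31)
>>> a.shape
(31, 7, 7, 31)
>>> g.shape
(5, 17)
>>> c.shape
(17, 7)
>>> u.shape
(17, 17)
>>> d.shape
(7, 7, 17)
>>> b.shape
(17, 31, 5)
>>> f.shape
(17, 17)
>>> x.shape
(17,)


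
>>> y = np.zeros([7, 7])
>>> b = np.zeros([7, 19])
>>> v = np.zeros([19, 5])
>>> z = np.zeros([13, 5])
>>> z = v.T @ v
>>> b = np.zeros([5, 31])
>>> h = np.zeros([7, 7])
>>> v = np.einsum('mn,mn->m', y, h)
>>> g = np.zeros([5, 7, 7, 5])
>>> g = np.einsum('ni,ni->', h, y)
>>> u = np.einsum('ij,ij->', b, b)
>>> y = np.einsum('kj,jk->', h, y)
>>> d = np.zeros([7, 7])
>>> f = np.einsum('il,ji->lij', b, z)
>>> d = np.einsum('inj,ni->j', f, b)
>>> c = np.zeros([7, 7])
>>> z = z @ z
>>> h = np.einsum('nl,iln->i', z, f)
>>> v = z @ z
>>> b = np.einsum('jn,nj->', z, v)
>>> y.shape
()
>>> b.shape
()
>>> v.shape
(5, 5)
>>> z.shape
(5, 5)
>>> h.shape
(31,)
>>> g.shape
()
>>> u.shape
()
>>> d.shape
(5,)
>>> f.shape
(31, 5, 5)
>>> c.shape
(7, 7)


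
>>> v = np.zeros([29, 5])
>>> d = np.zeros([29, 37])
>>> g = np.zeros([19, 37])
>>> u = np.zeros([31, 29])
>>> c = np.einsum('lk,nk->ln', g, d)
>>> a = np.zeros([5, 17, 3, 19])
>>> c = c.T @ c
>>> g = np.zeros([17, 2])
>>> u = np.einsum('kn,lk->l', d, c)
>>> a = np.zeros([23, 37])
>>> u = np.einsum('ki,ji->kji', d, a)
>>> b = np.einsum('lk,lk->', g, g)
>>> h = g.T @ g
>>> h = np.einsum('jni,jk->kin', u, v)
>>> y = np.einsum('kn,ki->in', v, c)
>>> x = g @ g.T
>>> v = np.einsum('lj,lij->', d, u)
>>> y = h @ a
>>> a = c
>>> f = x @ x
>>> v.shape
()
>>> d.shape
(29, 37)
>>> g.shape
(17, 2)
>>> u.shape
(29, 23, 37)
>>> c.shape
(29, 29)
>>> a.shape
(29, 29)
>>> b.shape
()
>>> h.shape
(5, 37, 23)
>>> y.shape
(5, 37, 37)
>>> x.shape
(17, 17)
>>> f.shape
(17, 17)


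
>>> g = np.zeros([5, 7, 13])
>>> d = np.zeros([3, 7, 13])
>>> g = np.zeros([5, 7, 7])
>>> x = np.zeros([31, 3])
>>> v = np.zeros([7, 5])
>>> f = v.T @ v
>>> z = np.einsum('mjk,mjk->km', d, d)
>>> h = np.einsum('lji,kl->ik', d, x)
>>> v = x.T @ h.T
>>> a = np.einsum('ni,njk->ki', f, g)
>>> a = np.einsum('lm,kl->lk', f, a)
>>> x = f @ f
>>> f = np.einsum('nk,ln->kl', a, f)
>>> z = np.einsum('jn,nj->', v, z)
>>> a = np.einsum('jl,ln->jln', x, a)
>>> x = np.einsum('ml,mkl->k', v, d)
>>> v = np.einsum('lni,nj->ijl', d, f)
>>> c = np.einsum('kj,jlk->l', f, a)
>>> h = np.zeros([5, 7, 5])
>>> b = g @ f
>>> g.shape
(5, 7, 7)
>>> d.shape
(3, 7, 13)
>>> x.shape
(7,)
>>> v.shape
(13, 5, 3)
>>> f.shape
(7, 5)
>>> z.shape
()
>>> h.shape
(5, 7, 5)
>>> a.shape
(5, 5, 7)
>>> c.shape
(5,)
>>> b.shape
(5, 7, 5)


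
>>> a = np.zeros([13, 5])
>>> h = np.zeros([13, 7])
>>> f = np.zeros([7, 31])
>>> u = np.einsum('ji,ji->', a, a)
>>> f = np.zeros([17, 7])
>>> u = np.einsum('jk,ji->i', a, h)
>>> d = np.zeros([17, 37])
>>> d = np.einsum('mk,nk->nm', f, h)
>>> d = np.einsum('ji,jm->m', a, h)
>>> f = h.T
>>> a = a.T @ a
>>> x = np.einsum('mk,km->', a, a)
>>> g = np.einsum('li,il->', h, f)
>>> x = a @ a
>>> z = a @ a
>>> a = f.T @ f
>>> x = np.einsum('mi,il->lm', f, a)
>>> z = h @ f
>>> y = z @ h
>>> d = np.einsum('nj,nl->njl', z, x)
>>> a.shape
(13, 13)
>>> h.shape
(13, 7)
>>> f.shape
(7, 13)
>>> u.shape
(7,)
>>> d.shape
(13, 13, 7)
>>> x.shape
(13, 7)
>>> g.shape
()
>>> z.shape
(13, 13)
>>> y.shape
(13, 7)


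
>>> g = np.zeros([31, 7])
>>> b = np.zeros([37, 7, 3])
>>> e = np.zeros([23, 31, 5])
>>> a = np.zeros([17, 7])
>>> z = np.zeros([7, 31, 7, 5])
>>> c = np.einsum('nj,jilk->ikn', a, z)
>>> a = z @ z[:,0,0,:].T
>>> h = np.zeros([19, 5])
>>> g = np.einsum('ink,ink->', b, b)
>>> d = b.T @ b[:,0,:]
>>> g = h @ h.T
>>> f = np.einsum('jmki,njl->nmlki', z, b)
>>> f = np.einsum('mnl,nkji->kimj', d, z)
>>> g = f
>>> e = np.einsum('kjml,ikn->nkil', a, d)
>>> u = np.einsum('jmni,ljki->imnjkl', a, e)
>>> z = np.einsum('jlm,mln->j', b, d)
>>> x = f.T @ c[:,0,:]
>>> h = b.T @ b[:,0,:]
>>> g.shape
(31, 5, 3, 7)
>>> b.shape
(37, 7, 3)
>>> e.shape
(3, 7, 3, 7)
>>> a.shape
(7, 31, 7, 7)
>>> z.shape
(37,)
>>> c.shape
(31, 5, 17)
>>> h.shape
(3, 7, 3)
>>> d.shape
(3, 7, 3)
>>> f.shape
(31, 5, 3, 7)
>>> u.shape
(7, 31, 7, 7, 3, 3)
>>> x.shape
(7, 3, 5, 17)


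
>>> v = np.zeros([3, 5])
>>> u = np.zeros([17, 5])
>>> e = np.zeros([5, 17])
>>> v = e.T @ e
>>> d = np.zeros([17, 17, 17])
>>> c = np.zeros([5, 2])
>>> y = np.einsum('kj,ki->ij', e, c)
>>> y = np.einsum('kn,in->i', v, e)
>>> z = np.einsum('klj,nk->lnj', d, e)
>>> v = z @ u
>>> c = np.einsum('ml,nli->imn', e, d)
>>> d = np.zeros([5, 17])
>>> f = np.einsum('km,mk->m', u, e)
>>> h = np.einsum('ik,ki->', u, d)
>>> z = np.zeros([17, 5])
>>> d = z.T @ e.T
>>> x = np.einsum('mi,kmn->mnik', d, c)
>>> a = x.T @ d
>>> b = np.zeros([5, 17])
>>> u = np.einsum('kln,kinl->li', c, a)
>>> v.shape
(17, 5, 5)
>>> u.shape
(5, 5)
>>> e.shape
(5, 17)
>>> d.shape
(5, 5)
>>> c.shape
(17, 5, 17)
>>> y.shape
(5,)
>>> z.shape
(17, 5)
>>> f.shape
(5,)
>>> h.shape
()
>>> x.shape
(5, 17, 5, 17)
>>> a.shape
(17, 5, 17, 5)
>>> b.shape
(5, 17)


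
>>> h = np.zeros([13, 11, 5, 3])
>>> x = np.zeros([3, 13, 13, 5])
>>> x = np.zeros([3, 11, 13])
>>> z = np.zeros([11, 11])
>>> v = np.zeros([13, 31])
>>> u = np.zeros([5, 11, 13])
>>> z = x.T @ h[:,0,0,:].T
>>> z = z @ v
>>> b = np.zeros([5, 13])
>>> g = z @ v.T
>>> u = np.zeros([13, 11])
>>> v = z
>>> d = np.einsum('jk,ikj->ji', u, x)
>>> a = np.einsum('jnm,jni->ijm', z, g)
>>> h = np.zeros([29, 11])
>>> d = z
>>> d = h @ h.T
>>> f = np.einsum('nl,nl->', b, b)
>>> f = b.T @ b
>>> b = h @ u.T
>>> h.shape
(29, 11)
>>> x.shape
(3, 11, 13)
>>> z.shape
(13, 11, 31)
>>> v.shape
(13, 11, 31)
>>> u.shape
(13, 11)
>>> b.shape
(29, 13)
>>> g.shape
(13, 11, 13)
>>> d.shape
(29, 29)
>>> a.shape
(13, 13, 31)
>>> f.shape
(13, 13)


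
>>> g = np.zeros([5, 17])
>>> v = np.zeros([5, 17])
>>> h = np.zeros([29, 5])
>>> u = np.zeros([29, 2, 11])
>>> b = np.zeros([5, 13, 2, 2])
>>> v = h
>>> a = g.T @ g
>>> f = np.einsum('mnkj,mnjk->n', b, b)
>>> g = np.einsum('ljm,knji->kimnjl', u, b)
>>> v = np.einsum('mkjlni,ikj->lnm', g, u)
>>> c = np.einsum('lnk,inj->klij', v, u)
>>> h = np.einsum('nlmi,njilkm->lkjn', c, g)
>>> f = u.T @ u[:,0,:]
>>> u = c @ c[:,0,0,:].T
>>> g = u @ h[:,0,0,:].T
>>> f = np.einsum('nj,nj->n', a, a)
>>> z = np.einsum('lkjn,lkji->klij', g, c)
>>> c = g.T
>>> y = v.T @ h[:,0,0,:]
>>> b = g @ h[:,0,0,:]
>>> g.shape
(5, 13, 29, 13)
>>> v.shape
(13, 2, 5)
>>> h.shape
(13, 2, 2, 5)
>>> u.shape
(5, 13, 29, 5)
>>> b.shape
(5, 13, 29, 5)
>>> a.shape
(17, 17)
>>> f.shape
(17,)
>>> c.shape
(13, 29, 13, 5)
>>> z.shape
(13, 5, 11, 29)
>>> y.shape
(5, 2, 5)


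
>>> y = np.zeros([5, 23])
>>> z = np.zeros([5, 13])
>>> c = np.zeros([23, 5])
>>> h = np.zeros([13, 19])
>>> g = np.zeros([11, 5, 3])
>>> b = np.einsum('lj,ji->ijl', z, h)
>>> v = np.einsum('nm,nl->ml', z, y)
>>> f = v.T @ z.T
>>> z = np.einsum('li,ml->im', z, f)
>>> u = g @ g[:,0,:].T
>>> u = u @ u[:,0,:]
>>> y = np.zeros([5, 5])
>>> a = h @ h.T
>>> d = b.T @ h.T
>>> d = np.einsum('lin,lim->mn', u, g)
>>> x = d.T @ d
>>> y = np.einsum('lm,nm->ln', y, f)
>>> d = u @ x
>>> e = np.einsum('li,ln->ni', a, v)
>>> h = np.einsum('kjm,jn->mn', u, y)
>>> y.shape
(5, 23)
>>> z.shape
(13, 23)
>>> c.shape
(23, 5)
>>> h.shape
(11, 23)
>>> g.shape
(11, 5, 3)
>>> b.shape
(19, 13, 5)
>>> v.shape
(13, 23)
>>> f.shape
(23, 5)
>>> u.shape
(11, 5, 11)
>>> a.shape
(13, 13)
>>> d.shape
(11, 5, 11)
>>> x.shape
(11, 11)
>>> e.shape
(23, 13)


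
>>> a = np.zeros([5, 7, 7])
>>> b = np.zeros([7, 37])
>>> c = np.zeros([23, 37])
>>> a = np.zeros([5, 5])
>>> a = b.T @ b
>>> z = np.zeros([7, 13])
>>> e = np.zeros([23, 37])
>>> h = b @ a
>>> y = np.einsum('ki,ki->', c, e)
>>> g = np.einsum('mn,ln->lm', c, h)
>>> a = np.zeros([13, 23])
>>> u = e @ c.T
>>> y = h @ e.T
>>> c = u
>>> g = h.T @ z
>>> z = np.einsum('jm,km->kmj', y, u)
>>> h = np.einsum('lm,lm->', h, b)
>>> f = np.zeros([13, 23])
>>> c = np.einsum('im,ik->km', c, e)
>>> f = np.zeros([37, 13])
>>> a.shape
(13, 23)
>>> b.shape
(7, 37)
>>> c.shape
(37, 23)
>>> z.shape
(23, 23, 7)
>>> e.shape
(23, 37)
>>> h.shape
()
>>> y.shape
(7, 23)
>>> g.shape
(37, 13)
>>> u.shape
(23, 23)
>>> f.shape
(37, 13)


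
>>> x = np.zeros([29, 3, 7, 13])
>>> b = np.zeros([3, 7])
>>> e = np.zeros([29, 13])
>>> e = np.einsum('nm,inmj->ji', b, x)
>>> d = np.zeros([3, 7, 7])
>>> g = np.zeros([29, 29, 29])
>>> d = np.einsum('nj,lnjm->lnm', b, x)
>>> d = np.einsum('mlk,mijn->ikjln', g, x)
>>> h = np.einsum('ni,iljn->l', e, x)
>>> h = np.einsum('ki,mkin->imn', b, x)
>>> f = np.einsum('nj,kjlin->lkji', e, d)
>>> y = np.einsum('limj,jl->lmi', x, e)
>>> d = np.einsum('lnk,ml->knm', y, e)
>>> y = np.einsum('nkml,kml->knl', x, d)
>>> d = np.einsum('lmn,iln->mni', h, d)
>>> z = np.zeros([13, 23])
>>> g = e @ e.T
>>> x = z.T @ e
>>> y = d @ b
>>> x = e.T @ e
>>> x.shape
(29, 29)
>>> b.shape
(3, 7)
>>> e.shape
(13, 29)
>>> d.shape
(29, 13, 3)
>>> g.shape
(13, 13)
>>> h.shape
(7, 29, 13)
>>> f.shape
(7, 3, 29, 29)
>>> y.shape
(29, 13, 7)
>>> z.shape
(13, 23)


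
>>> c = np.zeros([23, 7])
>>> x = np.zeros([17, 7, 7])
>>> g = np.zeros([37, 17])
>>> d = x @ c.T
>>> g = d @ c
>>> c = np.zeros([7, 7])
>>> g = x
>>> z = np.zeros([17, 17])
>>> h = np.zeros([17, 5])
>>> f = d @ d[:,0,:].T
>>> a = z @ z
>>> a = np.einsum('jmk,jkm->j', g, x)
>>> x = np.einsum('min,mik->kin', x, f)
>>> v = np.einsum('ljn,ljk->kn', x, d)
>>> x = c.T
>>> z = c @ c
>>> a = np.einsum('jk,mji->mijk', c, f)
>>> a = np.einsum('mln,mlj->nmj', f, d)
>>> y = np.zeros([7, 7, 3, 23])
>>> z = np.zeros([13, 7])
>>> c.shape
(7, 7)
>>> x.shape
(7, 7)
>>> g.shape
(17, 7, 7)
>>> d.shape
(17, 7, 23)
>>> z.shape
(13, 7)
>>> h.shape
(17, 5)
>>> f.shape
(17, 7, 17)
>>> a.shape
(17, 17, 23)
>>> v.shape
(23, 7)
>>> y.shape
(7, 7, 3, 23)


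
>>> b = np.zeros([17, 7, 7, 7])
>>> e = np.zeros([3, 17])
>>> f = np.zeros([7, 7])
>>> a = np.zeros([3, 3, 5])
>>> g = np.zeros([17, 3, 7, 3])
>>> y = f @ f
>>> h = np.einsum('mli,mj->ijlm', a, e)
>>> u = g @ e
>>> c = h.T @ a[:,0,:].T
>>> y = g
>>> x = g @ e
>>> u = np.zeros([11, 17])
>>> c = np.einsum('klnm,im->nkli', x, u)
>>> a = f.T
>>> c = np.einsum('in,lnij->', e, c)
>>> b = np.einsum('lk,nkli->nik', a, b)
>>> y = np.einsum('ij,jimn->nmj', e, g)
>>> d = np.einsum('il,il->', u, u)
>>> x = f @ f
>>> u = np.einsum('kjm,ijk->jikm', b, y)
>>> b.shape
(17, 7, 7)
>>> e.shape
(3, 17)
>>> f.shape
(7, 7)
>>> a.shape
(7, 7)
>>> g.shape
(17, 3, 7, 3)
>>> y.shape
(3, 7, 17)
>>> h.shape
(5, 17, 3, 3)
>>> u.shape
(7, 3, 17, 7)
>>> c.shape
()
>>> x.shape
(7, 7)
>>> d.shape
()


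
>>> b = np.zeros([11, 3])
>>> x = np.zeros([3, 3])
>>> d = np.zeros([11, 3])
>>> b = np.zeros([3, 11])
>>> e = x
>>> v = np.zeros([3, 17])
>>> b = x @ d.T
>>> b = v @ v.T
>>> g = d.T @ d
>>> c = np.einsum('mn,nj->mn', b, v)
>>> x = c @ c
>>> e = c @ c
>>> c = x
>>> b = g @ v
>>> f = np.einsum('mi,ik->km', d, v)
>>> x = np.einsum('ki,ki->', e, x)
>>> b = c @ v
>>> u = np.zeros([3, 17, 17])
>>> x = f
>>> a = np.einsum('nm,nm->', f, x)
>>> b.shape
(3, 17)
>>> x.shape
(17, 11)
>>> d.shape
(11, 3)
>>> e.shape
(3, 3)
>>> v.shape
(3, 17)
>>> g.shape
(3, 3)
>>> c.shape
(3, 3)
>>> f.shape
(17, 11)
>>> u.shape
(3, 17, 17)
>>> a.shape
()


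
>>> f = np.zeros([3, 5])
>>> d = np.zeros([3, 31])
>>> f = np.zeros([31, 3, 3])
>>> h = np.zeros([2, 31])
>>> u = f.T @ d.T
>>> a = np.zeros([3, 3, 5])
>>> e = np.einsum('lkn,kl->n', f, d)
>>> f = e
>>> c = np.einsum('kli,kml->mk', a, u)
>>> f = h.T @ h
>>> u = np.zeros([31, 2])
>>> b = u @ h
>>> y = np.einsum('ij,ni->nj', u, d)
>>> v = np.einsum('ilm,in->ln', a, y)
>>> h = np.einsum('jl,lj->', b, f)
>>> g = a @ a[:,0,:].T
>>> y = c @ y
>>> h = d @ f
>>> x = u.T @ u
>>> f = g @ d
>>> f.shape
(3, 3, 31)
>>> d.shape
(3, 31)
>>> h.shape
(3, 31)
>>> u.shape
(31, 2)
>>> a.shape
(3, 3, 5)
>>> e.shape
(3,)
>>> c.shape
(3, 3)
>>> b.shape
(31, 31)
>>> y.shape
(3, 2)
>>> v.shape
(3, 2)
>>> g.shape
(3, 3, 3)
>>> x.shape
(2, 2)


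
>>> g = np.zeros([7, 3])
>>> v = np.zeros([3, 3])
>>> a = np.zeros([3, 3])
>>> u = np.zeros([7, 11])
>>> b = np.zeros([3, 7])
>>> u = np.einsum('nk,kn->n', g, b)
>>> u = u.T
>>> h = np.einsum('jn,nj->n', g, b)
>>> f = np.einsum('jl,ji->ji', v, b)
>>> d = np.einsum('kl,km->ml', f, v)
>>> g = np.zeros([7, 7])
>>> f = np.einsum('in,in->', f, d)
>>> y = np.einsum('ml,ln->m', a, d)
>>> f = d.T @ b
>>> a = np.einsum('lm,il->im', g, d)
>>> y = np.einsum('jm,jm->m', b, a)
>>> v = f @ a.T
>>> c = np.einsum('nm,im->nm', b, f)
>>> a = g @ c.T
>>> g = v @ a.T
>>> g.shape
(7, 7)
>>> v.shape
(7, 3)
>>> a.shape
(7, 3)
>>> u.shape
(7,)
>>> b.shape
(3, 7)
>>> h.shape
(3,)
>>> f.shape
(7, 7)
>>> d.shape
(3, 7)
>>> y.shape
(7,)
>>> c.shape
(3, 7)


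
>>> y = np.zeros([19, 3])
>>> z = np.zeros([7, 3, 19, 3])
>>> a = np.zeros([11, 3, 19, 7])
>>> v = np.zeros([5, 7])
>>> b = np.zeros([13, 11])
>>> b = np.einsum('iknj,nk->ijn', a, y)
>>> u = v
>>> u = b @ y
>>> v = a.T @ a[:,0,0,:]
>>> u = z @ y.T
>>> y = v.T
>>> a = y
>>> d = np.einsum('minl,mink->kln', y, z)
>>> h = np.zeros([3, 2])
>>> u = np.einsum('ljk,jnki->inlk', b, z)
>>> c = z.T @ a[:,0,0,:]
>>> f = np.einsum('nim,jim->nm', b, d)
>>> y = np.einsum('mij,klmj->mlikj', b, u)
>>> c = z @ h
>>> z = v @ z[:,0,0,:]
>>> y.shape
(11, 3, 7, 3, 19)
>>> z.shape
(7, 19, 3, 3)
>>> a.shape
(7, 3, 19, 7)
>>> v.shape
(7, 19, 3, 7)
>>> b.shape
(11, 7, 19)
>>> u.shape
(3, 3, 11, 19)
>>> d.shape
(3, 7, 19)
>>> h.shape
(3, 2)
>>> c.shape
(7, 3, 19, 2)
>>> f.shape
(11, 19)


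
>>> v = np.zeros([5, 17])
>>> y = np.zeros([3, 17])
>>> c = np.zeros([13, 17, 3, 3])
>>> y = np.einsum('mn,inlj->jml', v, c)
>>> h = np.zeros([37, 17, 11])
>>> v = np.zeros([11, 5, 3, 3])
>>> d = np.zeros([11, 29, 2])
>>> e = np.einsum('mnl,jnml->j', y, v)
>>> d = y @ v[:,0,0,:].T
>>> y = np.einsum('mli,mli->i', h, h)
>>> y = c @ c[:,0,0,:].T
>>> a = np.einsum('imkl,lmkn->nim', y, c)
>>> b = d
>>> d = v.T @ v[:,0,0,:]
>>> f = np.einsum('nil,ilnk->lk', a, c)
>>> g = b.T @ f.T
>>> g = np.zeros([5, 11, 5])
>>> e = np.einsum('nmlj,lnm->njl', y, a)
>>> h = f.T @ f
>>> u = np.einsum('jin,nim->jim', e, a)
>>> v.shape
(11, 5, 3, 3)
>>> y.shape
(13, 17, 3, 13)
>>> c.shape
(13, 17, 3, 3)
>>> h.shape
(3, 3)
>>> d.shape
(3, 3, 5, 3)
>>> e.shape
(13, 13, 3)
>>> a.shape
(3, 13, 17)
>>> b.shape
(3, 5, 11)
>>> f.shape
(17, 3)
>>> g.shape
(5, 11, 5)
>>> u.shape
(13, 13, 17)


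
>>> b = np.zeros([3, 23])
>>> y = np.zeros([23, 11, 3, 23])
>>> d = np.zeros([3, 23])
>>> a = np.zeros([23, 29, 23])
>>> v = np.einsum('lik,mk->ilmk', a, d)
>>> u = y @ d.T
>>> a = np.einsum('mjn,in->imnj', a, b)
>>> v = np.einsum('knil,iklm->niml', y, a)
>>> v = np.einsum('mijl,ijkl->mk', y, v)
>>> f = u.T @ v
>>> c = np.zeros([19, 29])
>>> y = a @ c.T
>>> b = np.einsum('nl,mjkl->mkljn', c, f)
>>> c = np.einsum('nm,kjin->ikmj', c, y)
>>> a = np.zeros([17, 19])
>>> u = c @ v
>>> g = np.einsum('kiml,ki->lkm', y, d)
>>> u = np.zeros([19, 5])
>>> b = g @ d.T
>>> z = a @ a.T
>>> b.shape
(19, 3, 3)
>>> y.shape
(3, 23, 23, 19)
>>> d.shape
(3, 23)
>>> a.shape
(17, 19)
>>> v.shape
(23, 29)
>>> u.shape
(19, 5)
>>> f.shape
(3, 3, 11, 29)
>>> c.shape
(23, 3, 29, 23)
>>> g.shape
(19, 3, 23)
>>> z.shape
(17, 17)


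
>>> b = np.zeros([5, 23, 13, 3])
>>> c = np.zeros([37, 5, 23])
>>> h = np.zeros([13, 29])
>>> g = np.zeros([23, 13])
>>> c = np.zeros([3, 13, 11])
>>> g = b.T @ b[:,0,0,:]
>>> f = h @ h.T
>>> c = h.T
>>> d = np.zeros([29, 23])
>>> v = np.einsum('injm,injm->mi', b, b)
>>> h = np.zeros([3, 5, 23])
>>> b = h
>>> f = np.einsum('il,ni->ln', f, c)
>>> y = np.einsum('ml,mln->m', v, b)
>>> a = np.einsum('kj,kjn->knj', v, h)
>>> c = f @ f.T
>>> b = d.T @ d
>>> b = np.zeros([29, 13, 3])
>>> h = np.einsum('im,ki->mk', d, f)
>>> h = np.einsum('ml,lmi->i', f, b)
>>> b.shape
(29, 13, 3)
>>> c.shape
(13, 13)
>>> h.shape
(3,)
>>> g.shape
(3, 13, 23, 3)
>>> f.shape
(13, 29)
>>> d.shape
(29, 23)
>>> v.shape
(3, 5)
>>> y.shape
(3,)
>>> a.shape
(3, 23, 5)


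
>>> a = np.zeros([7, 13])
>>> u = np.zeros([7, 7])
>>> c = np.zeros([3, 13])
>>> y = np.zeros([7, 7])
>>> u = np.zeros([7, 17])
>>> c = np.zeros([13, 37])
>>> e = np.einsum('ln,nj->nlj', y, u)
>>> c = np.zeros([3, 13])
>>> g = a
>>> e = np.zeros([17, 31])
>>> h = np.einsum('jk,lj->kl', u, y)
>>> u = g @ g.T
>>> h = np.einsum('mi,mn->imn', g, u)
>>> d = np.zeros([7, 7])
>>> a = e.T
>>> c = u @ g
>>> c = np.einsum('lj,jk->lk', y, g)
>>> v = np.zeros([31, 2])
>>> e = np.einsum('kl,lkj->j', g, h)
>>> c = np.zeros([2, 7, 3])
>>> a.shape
(31, 17)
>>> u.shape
(7, 7)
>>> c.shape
(2, 7, 3)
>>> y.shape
(7, 7)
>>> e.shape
(7,)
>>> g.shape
(7, 13)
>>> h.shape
(13, 7, 7)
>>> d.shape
(7, 7)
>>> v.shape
(31, 2)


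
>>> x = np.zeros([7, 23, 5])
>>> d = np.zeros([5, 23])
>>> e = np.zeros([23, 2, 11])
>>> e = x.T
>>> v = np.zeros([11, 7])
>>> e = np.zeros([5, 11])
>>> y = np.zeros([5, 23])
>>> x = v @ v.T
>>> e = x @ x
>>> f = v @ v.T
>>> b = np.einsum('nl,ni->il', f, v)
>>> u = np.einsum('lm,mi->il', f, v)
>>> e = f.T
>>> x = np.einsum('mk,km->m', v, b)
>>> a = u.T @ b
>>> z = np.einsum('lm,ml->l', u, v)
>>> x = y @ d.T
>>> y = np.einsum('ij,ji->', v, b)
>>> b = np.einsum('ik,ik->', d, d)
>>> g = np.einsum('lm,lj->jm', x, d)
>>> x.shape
(5, 5)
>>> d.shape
(5, 23)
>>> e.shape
(11, 11)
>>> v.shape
(11, 7)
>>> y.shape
()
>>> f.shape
(11, 11)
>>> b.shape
()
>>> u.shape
(7, 11)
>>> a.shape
(11, 11)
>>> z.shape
(7,)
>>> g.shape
(23, 5)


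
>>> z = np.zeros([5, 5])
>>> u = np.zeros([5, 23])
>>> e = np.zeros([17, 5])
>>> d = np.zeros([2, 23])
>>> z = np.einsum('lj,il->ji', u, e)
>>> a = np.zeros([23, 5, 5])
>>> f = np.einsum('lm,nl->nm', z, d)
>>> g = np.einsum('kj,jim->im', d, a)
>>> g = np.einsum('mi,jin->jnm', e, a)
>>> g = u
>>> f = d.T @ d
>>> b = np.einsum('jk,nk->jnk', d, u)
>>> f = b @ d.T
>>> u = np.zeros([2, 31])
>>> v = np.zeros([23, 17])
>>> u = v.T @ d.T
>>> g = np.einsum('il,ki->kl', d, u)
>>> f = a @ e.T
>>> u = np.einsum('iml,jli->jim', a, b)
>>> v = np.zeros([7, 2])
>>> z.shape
(23, 17)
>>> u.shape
(2, 23, 5)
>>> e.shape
(17, 5)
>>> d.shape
(2, 23)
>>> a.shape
(23, 5, 5)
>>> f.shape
(23, 5, 17)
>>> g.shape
(17, 23)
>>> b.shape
(2, 5, 23)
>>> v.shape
(7, 2)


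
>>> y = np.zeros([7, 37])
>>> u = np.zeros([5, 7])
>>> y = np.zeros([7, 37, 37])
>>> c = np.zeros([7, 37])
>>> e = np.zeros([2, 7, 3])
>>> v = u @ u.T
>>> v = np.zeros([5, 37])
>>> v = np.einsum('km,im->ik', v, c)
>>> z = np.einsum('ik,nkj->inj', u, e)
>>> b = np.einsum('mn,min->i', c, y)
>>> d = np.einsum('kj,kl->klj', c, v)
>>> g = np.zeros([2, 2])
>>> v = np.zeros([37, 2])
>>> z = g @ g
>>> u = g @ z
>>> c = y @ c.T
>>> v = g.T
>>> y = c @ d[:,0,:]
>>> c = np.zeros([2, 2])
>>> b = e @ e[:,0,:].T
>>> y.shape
(7, 37, 37)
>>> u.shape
(2, 2)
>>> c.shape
(2, 2)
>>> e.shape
(2, 7, 3)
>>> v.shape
(2, 2)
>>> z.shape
(2, 2)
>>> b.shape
(2, 7, 2)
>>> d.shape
(7, 5, 37)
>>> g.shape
(2, 2)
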